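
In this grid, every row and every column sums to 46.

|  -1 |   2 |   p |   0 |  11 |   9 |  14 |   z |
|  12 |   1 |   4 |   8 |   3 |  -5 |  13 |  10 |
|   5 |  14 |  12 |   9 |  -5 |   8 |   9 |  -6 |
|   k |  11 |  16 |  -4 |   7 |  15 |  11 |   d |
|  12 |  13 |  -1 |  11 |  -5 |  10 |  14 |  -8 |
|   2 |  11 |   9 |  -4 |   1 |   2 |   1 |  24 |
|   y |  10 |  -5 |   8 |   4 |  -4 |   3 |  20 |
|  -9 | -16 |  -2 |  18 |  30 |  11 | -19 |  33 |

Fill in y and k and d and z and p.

y = 10, k = 15, d = -25, z = -2, p = 13

Column 3 has 4 + 12 + 16 − 1 + 9 − 5 − 2 = 33; the blank must be 46 − 33 = 13.
Row 1 has -1 + 2 + 13 + 0 + 11 + 9 + 14 = 48; the blank must be 46 − 48 = -2.
Column 8 has -2 + 10 − 6 − 8 + 24 + 20 + 33 = 71; the blank must be 46 − 71 = -25.
Row 4 has 11 + 16 − 4 + 7 + 15 + 11 − 25 = 31; the blank must be 46 − 31 = 15.
Row 7 has 10 − 5 + 8 + 4 − 4 + 3 + 20 = 36; the blank must be 46 − 36 = 10.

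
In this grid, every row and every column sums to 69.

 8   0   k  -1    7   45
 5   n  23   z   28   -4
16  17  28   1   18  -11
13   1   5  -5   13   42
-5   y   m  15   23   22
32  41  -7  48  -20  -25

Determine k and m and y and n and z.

Row 1: 8 + 0 − 1 + 7 + 45 = 59, so its missing entry is 69 − 59 = 10.
Column 3: 10 + 23 + 28 + 5 − 7 = 59, so its missing entry is 69 − 59 = 10.
Row 5: -5 + 10 + 15 + 23 + 22 = 65, so its missing entry is 69 − 65 = 4.
Column 2: 0 + 17 + 1 + 4 + 41 = 63, so its missing entry is 69 − 63 = 6.
Row 2: 5 + 6 + 23 + 28 − 4 = 58, so its missing entry is 69 − 58 = 11.

k = 10, m = 10, y = 4, n = 6, z = 11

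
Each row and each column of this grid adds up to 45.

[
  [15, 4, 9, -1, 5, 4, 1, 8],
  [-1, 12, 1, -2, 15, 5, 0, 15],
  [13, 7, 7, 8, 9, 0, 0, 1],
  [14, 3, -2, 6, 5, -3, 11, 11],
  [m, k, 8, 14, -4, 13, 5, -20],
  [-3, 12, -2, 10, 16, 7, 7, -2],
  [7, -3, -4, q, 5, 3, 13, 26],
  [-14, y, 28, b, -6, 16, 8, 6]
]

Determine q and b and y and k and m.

q = -2, b = 12, y = -5, k = 15, m = 14

Column 1: 15 − 1 + 13 + 14 − 3 + 7 − 14 = 31, so its missing entry is 45 − 31 = 14.
Row 7: 7 − 3 − 4 + 5 + 3 + 13 + 26 = 47, so its missing entry is 45 − 47 = -2.
Column 4: -1 − 2 + 8 + 6 + 14 + 10 − 2 = 33, so its missing entry is 45 − 33 = 12.
Row 8: -14 + 28 + 12 − 6 + 16 + 8 + 6 = 50, so its missing entry is 45 − 50 = -5.
Row 5: 14 + 8 + 14 − 4 + 13 + 5 − 20 = 30, so its missing entry is 45 − 30 = 15.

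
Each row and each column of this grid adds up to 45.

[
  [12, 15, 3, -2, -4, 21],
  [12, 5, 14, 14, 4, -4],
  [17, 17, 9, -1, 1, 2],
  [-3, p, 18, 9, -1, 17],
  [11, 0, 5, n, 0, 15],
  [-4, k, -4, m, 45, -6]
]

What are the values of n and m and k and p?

Row 4: -3 + 18 + 9 − 1 + 17 = 40, so its missing entry is 45 − 40 = 5.
Column 2: 15 + 5 + 17 + 5 + 0 = 42, so its missing entry is 45 − 42 = 3.
Row 6: -4 + 3 − 4 + 45 − 6 = 34, so its missing entry is 45 − 34 = 11.
Row 5: 11 + 0 + 5 + 0 + 15 = 31, so its missing entry is 45 − 31 = 14.

n = 14, m = 11, k = 3, p = 5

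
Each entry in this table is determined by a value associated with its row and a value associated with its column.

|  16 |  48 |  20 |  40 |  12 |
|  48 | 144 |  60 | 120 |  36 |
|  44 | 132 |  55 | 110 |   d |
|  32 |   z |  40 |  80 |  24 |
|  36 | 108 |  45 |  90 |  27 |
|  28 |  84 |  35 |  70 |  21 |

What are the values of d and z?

Each row is a constant multiple of every other row — this is a multiplication table with the headers hidden.
Row 3 is 55/20 = 11/4 times row 1, so its entry in column 5 is 12 × 11/4 = 33.
Row 4 is 40/20 = 2/1 times row 1, so its entry in column 2 is 48 × 2/1 = 96.

d = 33, z = 96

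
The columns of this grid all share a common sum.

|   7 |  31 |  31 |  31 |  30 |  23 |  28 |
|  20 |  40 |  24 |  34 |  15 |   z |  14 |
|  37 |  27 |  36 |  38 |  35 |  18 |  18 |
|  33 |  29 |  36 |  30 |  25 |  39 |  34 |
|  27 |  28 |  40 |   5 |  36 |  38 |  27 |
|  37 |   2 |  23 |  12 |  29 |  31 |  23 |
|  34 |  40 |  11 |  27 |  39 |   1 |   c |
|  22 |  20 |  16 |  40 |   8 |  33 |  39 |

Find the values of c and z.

c = 34, z = 34

Column 1 sums to 217 and so does column 5; that's the common total.
In column 7 the known cells total 183, leaving 217 − 183 = 34.
In column 6 the known cells total 183, leaving 217 − 183 = 34.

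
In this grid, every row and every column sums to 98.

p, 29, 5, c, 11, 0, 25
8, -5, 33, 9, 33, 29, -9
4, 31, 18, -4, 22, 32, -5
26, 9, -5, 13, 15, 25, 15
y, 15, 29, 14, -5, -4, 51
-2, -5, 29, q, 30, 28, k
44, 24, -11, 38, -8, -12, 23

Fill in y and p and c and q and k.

y = -2, p = 20, c = 8, q = 20, k = -2

The known cells in row 5 total 100, leaving 98 − 100 = -2 for the blank.
The known cells in column 1 total 78, leaving 98 − 78 = 20 for the blank.
The known cells in row 1 total 90, leaving 98 − 90 = 8 for the blank.
The known cells in column 7 total 100, leaving 98 − 100 = -2 for the blank.
The known cells in row 6 total 78, leaving 98 − 78 = 20 for the blank.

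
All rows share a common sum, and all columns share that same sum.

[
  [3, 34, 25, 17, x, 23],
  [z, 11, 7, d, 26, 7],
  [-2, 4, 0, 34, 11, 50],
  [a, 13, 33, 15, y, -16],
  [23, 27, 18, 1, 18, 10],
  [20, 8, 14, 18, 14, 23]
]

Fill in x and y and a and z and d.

x = -5, y = 33, a = 19, z = 34, d = 12

Rows 3 and 5 both sum to 97, so that's the common total.
Row 1: 3 + 34 + 25 + 17 + 23 = 102, so its missing entry is 97 − 102 = -5.
Column 5: -5 + 26 + 11 + 18 + 14 = 64, so its missing entry is 97 − 64 = 33.
Row 4: 13 + 33 + 15 + 33 − 16 = 78, so its missing entry is 97 − 78 = 19.
Column 1: 3 − 2 + 19 + 23 + 20 = 63, so its missing entry is 97 − 63 = 34.
Row 2: 34 + 11 + 7 + 26 + 7 = 85, so its missing entry is 97 − 85 = 12.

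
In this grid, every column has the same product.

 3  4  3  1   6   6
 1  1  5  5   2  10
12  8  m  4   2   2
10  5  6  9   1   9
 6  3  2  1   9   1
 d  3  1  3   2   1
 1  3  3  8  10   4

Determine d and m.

Columns 4 and 6 each multiply to 4320, so every column has product 4320.
Column 1: 3×1×12×10×6×1 = 2160, so the missing entry is 4320 ÷ 2160 = 2.
Column 3: 3×5×6×2×1×3 = 540, so the missing entry is 4320 ÷ 540 = 8.

d = 2, m = 8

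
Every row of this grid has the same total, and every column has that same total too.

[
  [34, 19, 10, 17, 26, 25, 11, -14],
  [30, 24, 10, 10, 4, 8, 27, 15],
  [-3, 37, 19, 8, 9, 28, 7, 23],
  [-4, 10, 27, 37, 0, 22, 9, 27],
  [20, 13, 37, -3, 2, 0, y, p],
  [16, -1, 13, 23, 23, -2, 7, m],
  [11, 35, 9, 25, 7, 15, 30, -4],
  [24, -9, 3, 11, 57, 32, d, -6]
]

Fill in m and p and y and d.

m = 49, p = 38, y = 21, d = 16

Rows 1 and 2 both sum to 128, so that's the common total.
Row 8 has 24 − 9 + 3 + 11 + 57 + 32 − 6 = 112; the blank must be 128 − 112 = 16.
Column 7 has 11 + 27 + 7 + 9 + 7 + 30 + 16 = 107; the blank must be 128 − 107 = 21.
Row 5 has 20 + 13 + 37 − 3 + 2 + 0 + 21 = 90; the blank must be 128 − 90 = 38.
Row 6 has 16 − 1 + 13 + 23 + 23 − 2 + 7 = 79; the blank must be 128 − 79 = 49.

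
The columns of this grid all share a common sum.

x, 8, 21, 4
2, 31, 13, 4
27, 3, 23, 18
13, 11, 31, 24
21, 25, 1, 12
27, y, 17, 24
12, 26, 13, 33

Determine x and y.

The complete columns each total 119.
Column 1 is missing 119 − 102 = 17 (since 2 + 27 + 13 + 21 + 27 + 12 = 102).
Column 2 is missing 119 − 104 = 15 (since 8 + 31 + 3 + 11 + 25 + 26 = 104).

x = 17, y = 15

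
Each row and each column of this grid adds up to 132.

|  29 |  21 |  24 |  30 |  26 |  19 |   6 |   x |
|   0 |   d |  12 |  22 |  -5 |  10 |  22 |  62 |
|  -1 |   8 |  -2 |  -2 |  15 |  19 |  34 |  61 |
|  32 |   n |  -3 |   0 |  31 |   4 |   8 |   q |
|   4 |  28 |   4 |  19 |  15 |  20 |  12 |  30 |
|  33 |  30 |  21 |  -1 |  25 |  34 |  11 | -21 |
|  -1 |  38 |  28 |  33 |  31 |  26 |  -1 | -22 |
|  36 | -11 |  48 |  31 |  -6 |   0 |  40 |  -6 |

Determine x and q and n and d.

Row 1 has 29 + 21 + 24 + 30 + 26 + 19 + 6 = 155; the blank must be 132 − 155 = -23.
Row 2 has 0 + 12 + 22 − 5 + 10 + 22 + 62 = 123; the blank must be 132 − 123 = 9.
Column 2 has 21 + 9 + 8 + 28 + 30 + 38 − 11 = 123; the blank must be 132 − 123 = 9.
Row 4 has 32 + 9 − 3 + 0 + 31 + 4 + 8 = 81; the blank must be 132 − 81 = 51.

x = -23, q = 51, n = 9, d = 9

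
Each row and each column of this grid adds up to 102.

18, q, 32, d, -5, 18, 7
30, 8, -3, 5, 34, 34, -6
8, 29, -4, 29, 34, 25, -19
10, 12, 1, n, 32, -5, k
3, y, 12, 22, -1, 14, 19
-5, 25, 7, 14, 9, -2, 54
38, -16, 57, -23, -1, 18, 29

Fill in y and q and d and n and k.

Column 7 has 7 − 6 − 19 + 19 + 54 + 29 = 84; the blank must be 102 − 84 = 18.
Row 4 has 10 + 12 + 1 + 32 − 5 + 18 = 68; the blank must be 102 − 68 = 34.
Column 4 has 5 + 29 + 34 + 22 + 14 − 23 = 81; the blank must be 102 − 81 = 21.
Row 1 has 18 + 32 + 21 − 5 + 18 + 7 = 91; the blank must be 102 − 91 = 11.
Row 5 has 3 + 12 + 22 − 1 + 14 + 19 = 69; the blank must be 102 − 69 = 33.

y = 33, q = 11, d = 21, n = 34, k = 18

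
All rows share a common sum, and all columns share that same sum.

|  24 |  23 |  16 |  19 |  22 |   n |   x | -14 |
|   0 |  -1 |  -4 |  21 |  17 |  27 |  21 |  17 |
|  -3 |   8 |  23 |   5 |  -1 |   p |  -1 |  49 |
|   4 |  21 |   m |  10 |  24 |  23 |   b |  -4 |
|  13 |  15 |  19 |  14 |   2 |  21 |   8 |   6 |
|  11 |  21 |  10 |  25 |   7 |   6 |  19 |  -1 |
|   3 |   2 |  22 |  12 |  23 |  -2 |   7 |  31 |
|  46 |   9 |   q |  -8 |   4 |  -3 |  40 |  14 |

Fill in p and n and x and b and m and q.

p = 18, n = 8, x = 0, b = 4, m = 16, q = -4

Rows 2 and 5 both sum to 98, so that's the common total.
Row 8: 46 + 9 − 8 + 4 − 3 + 40 + 14 = 102, so its missing entry is 98 − 102 = -4.
Column 3: 16 − 4 + 23 + 19 + 10 + 22 − 4 = 82, so its missing entry is 98 − 82 = 16.
Row 4: 4 + 21 + 16 + 10 + 24 + 23 − 4 = 94, so its missing entry is 98 − 94 = 4.
Column 7: 21 − 1 + 4 + 8 + 19 + 7 + 40 = 98, so its missing entry is 98 − 98 = 0.
Row 1: 24 + 23 + 16 + 19 + 22 + 0 − 14 = 90, so its missing entry is 98 − 90 = 8.
Row 3: -3 + 8 + 23 + 5 − 1 − 1 + 49 = 80, so its missing entry is 98 − 80 = 18.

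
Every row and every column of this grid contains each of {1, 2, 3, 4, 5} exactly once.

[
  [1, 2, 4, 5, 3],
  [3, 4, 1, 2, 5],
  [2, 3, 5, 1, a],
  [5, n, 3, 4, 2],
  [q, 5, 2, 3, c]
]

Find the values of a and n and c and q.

At (row 4, col 2): row 4 already has {2, 3, 4, 5}, so the value is 1.
Cell (3,5): row 3 already has {1, 2, 3, 5} → 4.
Cell (5,1): column 1 already has {1, 2, 3, 5} → 4.
Cell (5,5): row 5 already has {2, 3, 4, 5} → 1.

a = 4, n = 1, c = 1, q = 4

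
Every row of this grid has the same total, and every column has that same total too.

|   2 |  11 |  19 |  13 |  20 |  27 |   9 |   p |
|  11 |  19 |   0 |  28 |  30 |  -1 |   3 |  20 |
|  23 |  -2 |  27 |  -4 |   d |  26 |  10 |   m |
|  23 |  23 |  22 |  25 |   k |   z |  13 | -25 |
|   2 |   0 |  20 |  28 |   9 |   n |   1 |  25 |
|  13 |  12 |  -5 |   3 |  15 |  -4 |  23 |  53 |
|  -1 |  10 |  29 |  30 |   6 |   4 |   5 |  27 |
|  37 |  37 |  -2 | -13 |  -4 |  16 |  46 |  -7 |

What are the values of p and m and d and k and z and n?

p = 9, m = 8, d = 22, k = 12, z = 17, n = 25

Rows 2 and 6 both sum to 110, so that's the common total.
Row 1 has 2 + 11 + 19 + 13 + 20 + 27 + 9 = 101; the blank must be 110 − 101 = 9.
Column 8 has 9 + 20 − 25 + 25 + 53 + 27 − 7 = 102; the blank must be 110 − 102 = 8.
Row 3 has 23 − 2 + 27 − 4 + 26 + 10 + 8 = 88; the blank must be 110 − 88 = 22.
Column 5 has 20 + 30 + 22 + 9 + 15 + 6 − 4 = 98; the blank must be 110 − 98 = 12.
Row 5 has 2 + 0 + 20 + 28 + 9 + 1 + 25 = 85; the blank must be 110 − 85 = 25.
Row 4 has 23 + 23 + 22 + 25 + 12 + 13 − 25 = 93; the blank must be 110 − 93 = 17.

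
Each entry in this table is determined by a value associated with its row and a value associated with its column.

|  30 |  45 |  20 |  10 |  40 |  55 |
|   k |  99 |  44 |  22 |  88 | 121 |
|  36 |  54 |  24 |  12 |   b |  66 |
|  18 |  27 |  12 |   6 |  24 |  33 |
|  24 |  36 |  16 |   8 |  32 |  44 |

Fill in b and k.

b = 48, k = 66

Each row is a constant multiple of every other row — this is a multiplication table with the headers hidden.
Row 3 is 66/55 = 6/5 times row 1, so its entry in column 5 is 40 × 6/5 = 48.
Row 2 is 121/55 = 11/5 times row 1, so its entry in column 1 is 30 × 11/5 = 66.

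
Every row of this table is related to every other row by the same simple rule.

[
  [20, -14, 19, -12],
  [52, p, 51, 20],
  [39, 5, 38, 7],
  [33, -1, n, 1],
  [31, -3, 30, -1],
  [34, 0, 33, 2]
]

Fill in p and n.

p = 18, n = 32

The difference between any two rows is the same in every column — this is an addition table with the headers hidden.
Row 2 minus row 1 is 52 − 20 = 32, so its entry in column 2 is -14 + 32 = 18.
Row 4 minus row 1 is 33 − 20 = 13, so its entry in column 3 is 19 + 13 = 32.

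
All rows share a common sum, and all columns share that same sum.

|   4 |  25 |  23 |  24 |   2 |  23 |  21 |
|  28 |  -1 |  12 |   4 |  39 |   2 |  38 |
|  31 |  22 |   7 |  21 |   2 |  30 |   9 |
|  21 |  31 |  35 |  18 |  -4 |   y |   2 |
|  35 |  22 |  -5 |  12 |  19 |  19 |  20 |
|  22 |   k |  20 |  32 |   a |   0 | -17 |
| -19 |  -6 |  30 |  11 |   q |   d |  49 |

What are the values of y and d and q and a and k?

y = 19, d = 29, q = 28, a = 36, k = 29

Rows 1 and 2 both sum to 122, so that's the common total.
Column 2: 25 − 1 + 22 + 31 + 22 − 6 = 93, so its missing entry is 122 − 93 = 29.
Row 6: 22 + 29 + 20 + 32 + 0 − 17 = 86, so its missing entry is 122 − 86 = 36.
Column 5: 2 + 39 + 2 − 4 + 19 + 36 = 94, so its missing entry is 122 − 94 = 28.
Row 7: -19 − 6 + 30 + 11 + 28 + 49 = 93, so its missing entry is 122 − 93 = 29.
Row 4: 21 + 31 + 35 + 18 − 4 + 2 = 103, so its missing entry is 122 − 103 = 19.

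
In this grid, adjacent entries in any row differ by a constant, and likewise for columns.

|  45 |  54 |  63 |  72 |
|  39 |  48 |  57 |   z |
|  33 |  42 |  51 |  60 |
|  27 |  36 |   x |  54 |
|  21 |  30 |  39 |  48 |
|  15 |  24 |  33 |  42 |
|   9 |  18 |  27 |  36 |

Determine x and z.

x = 45, z = 66

Along each row the entries change by 9 per step; down each column they change by -6.
Row 4: from 27 at column 1, stepping by 9 to column 3 gives 45.
Row 2: from 39 at column 1, stepping by 9 to column 4 gives 66.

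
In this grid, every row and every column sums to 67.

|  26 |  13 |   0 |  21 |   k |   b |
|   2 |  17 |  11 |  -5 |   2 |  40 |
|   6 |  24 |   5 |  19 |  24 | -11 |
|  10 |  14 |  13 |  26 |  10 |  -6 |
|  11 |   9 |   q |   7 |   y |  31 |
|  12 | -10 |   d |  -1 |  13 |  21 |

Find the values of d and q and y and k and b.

d = 32, q = 6, y = 3, k = 15, b = -8

Column 6 has 40 − 11 − 6 + 31 + 21 = 75; the blank must be 67 − 75 = -8.
Row 1 has 26 + 13 + 0 + 21 − 8 = 52; the blank must be 67 − 52 = 15.
Column 5 has 15 + 2 + 24 + 10 + 13 = 64; the blank must be 67 − 64 = 3.
Row 5 has 11 + 9 + 7 + 3 + 31 = 61; the blank must be 67 − 61 = 6.
Row 6 has 12 − 10 − 1 + 13 + 21 = 35; the blank must be 67 − 35 = 32.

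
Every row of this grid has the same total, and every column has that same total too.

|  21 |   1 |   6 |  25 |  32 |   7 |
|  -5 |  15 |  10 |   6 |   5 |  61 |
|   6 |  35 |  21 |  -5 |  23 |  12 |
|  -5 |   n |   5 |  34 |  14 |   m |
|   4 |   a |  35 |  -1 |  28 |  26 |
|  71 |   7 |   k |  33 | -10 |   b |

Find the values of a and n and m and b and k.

Rows 1 and 2 both sum to 92, so that's the common total.
The known cells in row 5 total 92, leaving 92 − 92 = 0 for the blank.
The known cells in column 2 total 58, leaving 92 − 58 = 34 for the blank.
The known cells in row 4 total 82, leaving 92 − 82 = 10 for the blank.
The known cells in column 6 total 116, leaving 92 − 116 = -24 for the blank.
The known cells in row 6 total 77, leaving 92 − 77 = 15 for the blank.

a = 0, n = 34, m = 10, b = -24, k = 15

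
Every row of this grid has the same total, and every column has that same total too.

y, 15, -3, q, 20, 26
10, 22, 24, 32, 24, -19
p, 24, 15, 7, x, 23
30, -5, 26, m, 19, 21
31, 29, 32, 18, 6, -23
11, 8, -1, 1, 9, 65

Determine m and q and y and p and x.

m = 2, q = 33, y = 2, p = 9, x = 15

Rows 2 and 5 both sum to 93, so that's the common total.
The known cells in column 5 total 78, leaving 93 − 78 = 15 for the blank.
The known cells in row 3 total 84, leaving 93 − 84 = 9 for the blank.
The known cells in column 1 total 91, leaving 93 − 91 = 2 for the blank.
The known cells in row 1 total 60, leaving 93 − 60 = 33 for the blank.
The known cells in row 4 total 91, leaving 93 − 91 = 2 for the blank.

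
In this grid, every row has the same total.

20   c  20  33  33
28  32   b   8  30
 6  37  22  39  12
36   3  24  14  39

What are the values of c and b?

Row 3 sums to 116 and so does row 4; that's the common total.
In row 1 the known cells total 106, leaving 116 − 106 = 10.
In row 2 the known cells total 98, leaving 116 − 98 = 18.

c = 10, b = 18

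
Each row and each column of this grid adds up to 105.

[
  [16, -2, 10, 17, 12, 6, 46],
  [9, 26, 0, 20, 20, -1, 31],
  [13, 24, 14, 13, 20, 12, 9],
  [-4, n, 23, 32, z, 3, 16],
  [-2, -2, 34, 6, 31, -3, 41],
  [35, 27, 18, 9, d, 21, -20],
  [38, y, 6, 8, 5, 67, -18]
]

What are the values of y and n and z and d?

Row 7: 38 + 6 + 8 + 5 + 67 − 18 = 106, so its missing entry is 105 − 106 = -1.
Column 2: -2 + 26 + 24 − 2 + 27 − 1 = 72, so its missing entry is 105 − 72 = 33.
Row 6: 35 + 27 + 18 + 9 + 21 − 20 = 90, so its missing entry is 105 − 90 = 15.
Row 4: -4 + 33 + 23 + 32 + 3 + 16 = 103, so its missing entry is 105 − 103 = 2.

y = -1, n = 33, z = 2, d = 15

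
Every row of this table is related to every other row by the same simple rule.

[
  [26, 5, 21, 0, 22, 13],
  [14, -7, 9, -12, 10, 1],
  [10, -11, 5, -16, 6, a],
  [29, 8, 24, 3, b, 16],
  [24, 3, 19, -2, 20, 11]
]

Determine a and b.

The difference between any two rows is the same in every column — this is an addition table with the headers hidden.
Row 3 minus row 1 is 10 − 26 = -16, so its entry in column 6 is 13 + (-16) = -3.
Row 4 minus row 1 is 29 − 26 = 3, so its entry in column 5 is 22 + 3 = 25.

a = -3, b = 25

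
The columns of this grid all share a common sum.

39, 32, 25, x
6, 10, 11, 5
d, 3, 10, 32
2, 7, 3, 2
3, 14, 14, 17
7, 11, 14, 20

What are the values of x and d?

x = 1, d = 20

Columns 2 and 3 both add up to 77, so every column sums to 77.
Column 4: 5 + 32 + 2 + 17 + 20 = 76, so the missing entry is 77 − 76 = 1.
Column 1: 39 + 6 + 2 + 3 + 7 = 57, so the missing entry is 77 − 57 = 20.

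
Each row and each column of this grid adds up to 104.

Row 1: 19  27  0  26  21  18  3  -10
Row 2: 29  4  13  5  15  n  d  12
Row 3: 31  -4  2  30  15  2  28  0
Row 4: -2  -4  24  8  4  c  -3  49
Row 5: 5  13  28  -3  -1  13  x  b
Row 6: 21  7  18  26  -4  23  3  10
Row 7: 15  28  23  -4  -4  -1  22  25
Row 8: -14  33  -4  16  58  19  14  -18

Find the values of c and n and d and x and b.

c = 28, n = 2, d = 24, x = 13, b = 36

Column 8: -10 + 12 + 0 + 49 + 10 + 25 − 18 = 68, so its missing entry is 104 − 68 = 36.
Row 5: 5 + 13 + 28 − 3 − 1 + 13 + 36 = 91, so its missing entry is 104 − 91 = 13.
Column 7: 3 + 28 − 3 + 13 + 3 + 22 + 14 = 80, so its missing entry is 104 − 80 = 24.
Row 2: 29 + 4 + 13 + 5 + 15 + 24 + 12 = 102, so its missing entry is 104 − 102 = 2.
Row 4: -2 − 4 + 24 + 8 + 4 − 3 + 49 = 76, so its missing entry is 104 − 76 = 28.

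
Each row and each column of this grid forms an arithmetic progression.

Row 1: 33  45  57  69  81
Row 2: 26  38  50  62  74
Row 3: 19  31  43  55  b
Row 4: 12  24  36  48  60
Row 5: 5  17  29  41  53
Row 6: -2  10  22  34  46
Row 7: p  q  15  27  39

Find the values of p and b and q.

p = -9, b = 67, q = 3

Along each row the entries change by 12 per step; down each column they change by -7.
Row 7: from 15 at column 3, stepping by 12 to column 1 gives -9.
Row 3: from 19 at column 1, stepping by 12 to column 5 gives 67.
Row 7: from 15 at column 3, stepping by 12 to column 2 gives 3.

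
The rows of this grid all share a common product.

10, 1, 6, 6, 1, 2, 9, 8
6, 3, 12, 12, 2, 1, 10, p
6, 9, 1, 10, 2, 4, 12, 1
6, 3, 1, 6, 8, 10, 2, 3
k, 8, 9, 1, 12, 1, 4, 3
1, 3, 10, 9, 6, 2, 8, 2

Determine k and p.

Rows 3 and 4 each multiply to 51840, so every row has product 51840.
Row 5: 8×9×1×12×1×4×3 = 10368, so the missing entry is 51840 ÷ 10368 = 5.
Row 2: 6×3×12×12×2×1×10 = 51840, so the missing entry is 51840 ÷ 51840 = 1.

k = 5, p = 1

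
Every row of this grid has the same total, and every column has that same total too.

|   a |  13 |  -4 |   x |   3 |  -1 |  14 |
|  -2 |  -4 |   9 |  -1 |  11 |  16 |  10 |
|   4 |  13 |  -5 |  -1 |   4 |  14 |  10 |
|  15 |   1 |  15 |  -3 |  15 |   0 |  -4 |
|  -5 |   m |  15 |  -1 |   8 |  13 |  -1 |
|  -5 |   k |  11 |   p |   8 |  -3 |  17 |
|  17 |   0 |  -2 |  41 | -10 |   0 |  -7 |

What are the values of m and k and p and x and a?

m = 10, k = 6, p = 5, x = -1, a = 15

Rows 2 and 3 both sum to 39, so that's the common total.
Column 1 has -2 + 4 + 15 − 5 − 5 + 17 = 24; the blank must be 39 − 24 = 15.
Row 1 has 15 + 13 − 4 + 3 − 1 + 14 = 40; the blank must be 39 − 40 = -1.
Column 4 has -1 − 1 − 1 − 3 − 1 + 41 = 34; the blank must be 39 − 34 = 5.
Row 6 has -5 + 11 + 5 + 8 − 3 + 17 = 33; the blank must be 39 − 33 = 6.
Row 5 has -5 + 15 − 1 + 8 + 13 − 1 = 29; the blank must be 39 − 29 = 10.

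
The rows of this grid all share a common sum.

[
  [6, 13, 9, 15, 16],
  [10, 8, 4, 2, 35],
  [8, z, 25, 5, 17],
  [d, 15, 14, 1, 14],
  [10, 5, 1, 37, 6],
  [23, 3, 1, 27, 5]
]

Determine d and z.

d = 15, z = 4

The complete rows each total 59.
Row 4 is missing 59 − 44 = 15 (since 15 + 14 + 1 + 14 = 44).
Row 3 is missing 59 − 55 = 4 (since 8 + 25 + 5 + 17 = 55).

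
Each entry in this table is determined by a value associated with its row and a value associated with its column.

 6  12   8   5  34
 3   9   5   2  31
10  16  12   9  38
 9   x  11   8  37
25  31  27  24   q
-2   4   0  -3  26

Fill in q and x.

q = 53, x = 15

The difference between any two rows is the same in every column — this is an addition table with the headers hidden.
Row 5 minus row 1 is 24 − 5 = 19, so its entry in column 5 is 34 + 19 = 53.
Row 4 minus row 1 is 8 − 5 = 3, so its entry in column 2 is 12 + 3 = 15.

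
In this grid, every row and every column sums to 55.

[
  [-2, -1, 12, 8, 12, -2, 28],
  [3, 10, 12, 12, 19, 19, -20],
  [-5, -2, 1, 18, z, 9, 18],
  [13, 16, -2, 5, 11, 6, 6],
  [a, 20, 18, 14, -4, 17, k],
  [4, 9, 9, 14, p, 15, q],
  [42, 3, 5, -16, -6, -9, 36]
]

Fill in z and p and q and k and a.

z = 16, p = 7, q = -3, k = -10, a = 0

The known cells in row 3 total 39, leaving 55 − 39 = 16 for the blank.
The known cells in column 1 total 55, leaving 55 − 55 = 0 for the blank.
The known cells in column 5 total 48, leaving 55 − 48 = 7 for the blank.
The known cells in row 5 total 65, leaving 55 − 65 = -10 for the blank.
The known cells in row 6 total 58, leaving 55 − 58 = -3 for the blank.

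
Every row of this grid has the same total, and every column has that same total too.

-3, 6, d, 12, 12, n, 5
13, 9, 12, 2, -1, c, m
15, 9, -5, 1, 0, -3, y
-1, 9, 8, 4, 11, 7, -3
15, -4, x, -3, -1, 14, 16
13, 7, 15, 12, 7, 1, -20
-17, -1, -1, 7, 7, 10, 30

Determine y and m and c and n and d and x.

Rows 4 and 6 both sum to 35, so that's the common total.
Row 5 has 15 − 4 − 3 − 1 + 14 + 16 = 37; the blank must be 35 − 37 = -2.
Column 3 has 12 − 5 + 8 − 2 + 15 − 1 = 27; the blank must be 35 − 27 = 8.
Row 3 has 15 + 9 − 5 + 1 + 0 − 3 = 17; the blank must be 35 − 17 = 18.
Row 1 has -3 + 6 + 8 + 12 + 12 + 5 = 40; the blank must be 35 − 40 = -5.
Column 6 has -5 − 3 + 7 + 14 + 1 + 10 = 24; the blank must be 35 − 24 = 11.
Row 2 has 13 + 9 + 12 + 2 − 1 + 11 = 46; the blank must be 35 − 46 = -11.

y = 18, m = -11, c = 11, n = -5, d = 8, x = -2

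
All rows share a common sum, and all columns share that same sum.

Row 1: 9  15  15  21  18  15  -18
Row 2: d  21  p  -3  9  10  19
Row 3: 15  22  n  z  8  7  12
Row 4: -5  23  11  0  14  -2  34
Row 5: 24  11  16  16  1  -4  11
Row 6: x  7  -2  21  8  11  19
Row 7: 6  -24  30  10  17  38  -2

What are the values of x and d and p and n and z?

Rows 1 and 4 both sum to 75, so that's the common total.
The known cells in column 4 total 65, leaving 75 − 65 = 10 for the blank.
The known cells in row 6 total 64, leaving 75 − 64 = 11 for the blank.
The known cells in row 3 total 74, leaving 75 − 74 = 1 for the blank.
The known cells in column 3 total 71, leaving 75 − 71 = 4 for the blank.
The known cells in row 2 total 60, leaving 75 − 60 = 15 for the blank.

x = 11, d = 15, p = 4, n = 1, z = 10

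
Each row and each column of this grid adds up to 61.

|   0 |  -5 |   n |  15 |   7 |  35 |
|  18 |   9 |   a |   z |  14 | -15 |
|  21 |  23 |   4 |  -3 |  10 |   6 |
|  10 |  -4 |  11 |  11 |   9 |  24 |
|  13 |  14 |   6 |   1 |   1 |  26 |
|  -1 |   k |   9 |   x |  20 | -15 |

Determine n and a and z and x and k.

Column 2: -5 + 9 + 23 − 4 + 14 = 37, so its missing entry is 61 − 37 = 24.
Row 1: 0 − 5 + 15 + 7 + 35 = 52, so its missing entry is 61 − 52 = 9.
Column 3: 9 + 4 + 11 + 6 + 9 = 39, so its missing entry is 61 − 39 = 22.
Row 6: -1 + 24 + 9 + 20 − 15 = 37, so its missing entry is 61 − 37 = 24.
Row 2: 18 + 9 + 22 + 14 − 15 = 48, so its missing entry is 61 − 48 = 13.

n = 9, a = 22, z = 13, x = 24, k = 24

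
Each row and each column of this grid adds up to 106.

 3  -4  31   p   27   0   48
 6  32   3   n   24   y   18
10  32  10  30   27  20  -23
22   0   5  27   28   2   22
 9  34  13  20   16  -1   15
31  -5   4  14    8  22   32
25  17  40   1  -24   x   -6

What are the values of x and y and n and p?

Row 1 has 3 − 4 + 31 + 27 + 0 + 48 = 105; the blank must be 106 − 105 = 1.
Column 4 has 1 + 30 + 27 + 20 + 14 + 1 = 93; the blank must be 106 − 93 = 13.
Row 7 has 25 + 17 + 40 + 1 − 24 − 6 = 53; the blank must be 106 − 53 = 53.
Row 2 has 6 + 32 + 3 + 13 + 24 + 18 = 96; the blank must be 106 − 96 = 10.

x = 53, y = 10, n = 13, p = 1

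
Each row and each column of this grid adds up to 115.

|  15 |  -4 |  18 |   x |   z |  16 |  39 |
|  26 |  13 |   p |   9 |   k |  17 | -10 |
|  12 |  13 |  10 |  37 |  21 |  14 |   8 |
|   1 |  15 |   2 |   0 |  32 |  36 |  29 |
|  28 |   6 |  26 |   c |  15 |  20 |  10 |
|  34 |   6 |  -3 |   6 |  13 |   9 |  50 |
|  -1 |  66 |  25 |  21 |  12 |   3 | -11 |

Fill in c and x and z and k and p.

The known cells in column 3 total 78, leaving 115 − 78 = 37 for the blank.
The known cells in row 5 total 105, leaving 115 − 105 = 10 for the blank.
The known cells in column 4 total 83, leaving 115 − 83 = 32 for the blank.
The known cells in row 1 total 116, leaving 115 − 116 = -1 for the blank.
The known cells in row 2 total 92, leaving 115 − 92 = 23 for the blank.

c = 10, x = 32, z = -1, k = 23, p = 37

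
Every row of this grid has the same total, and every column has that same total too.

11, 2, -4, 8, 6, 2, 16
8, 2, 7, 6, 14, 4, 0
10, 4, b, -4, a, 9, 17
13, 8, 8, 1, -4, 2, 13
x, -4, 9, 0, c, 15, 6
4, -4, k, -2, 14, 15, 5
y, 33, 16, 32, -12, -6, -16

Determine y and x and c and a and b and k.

y = -6, x = 1, c = 14, a = 9, b = -4, k = 9

Rows 1 and 2 both sum to 41, so that's the common total.
The known cells in row 7 total 47, leaving 41 − 47 = -6 for the blank.
The known cells in column 1 total 40, leaving 41 − 40 = 1 for the blank.
The known cells in row 5 total 27, leaving 41 − 27 = 14 for the blank.
The known cells in column 5 total 32, leaving 41 − 32 = 9 for the blank.
The known cells in row 3 total 45, leaving 41 − 45 = -4 for the blank.
The known cells in row 6 total 32, leaving 41 − 32 = 9 for the blank.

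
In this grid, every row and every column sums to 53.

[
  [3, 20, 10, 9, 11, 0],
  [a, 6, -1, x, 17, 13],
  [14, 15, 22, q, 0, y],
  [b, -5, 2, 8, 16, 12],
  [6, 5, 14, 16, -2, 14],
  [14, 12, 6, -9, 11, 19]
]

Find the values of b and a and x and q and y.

b = 20, a = -4, x = 22, q = 7, y = -5

Row 4: -5 + 2 + 8 + 16 + 12 = 33, so its missing entry is 53 − 33 = 20.
Column 1: 3 + 14 + 20 + 6 + 14 = 57, so its missing entry is 53 − 57 = -4.
Column 6: 0 + 13 + 12 + 14 + 19 = 58, so its missing entry is 53 − 58 = -5.
Row 3: 14 + 15 + 22 + 0 − 5 = 46, so its missing entry is 53 − 46 = 7.
Row 2: -4 + 6 − 1 + 17 + 13 = 31, so its missing entry is 53 − 31 = 22.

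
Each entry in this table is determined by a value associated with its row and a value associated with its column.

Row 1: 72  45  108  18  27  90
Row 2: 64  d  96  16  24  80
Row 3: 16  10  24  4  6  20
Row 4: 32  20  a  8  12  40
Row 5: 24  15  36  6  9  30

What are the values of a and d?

Each row is a constant multiple of every other row — this is a multiplication table with the headers hidden.
Row 4 is 40/90 = 4/9 times row 1, so its entry in column 3 is 108 × 4/9 = 48.
Row 2 is 80/90 = 8/9 times row 1, so its entry in column 2 is 45 × 8/9 = 40.

a = 48, d = 40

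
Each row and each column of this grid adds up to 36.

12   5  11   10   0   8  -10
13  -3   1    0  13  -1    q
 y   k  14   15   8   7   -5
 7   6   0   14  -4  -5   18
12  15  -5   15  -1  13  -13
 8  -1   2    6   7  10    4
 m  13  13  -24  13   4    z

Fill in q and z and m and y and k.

Column 2 has 5 − 3 + 6 + 15 − 1 + 13 = 35; the blank must be 36 − 35 = 1.
Row 3 has 1 + 14 + 15 + 8 + 7 − 5 = 40; the blank must be 36 − 40 = -4.
Column 1 has 12 + 13 − 4 + 7 + 12 + 8 = 48; the blank must be 36 − 48 = -12.
Row 7 has -12 + 13 + 13 − 24 + 13 + 4 = 7; the blank must be 36 − 7 = 29.
Row 2 has 13 − 3 + 1 + 0 + 13 − 1 = 23; the blank must be 36 − 23 = 13.

q = 13, z = 29, m = -12, y = -4, k = 1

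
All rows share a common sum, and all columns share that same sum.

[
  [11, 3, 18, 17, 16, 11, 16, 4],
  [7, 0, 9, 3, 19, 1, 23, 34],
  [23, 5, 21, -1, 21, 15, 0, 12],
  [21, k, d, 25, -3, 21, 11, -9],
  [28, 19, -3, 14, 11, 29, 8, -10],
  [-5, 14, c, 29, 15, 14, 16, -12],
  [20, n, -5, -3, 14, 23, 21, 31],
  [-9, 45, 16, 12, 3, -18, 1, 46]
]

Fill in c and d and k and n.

c = 25, d = 15, k = 15, n = -5

Rows 1 and 2 both sum to 96, so that's the common total.
Row 7: 20 − 5 − 3 + 14 + 23 + 21 + 31 = 101, so its missing entry is 96 − 101 = -5.
Column 2: 3 + 0 + 5 + 19 + 14 − 5 + 45 = 81, so its missing entry is 96 − 81 = 15.
Row 4: 21 + 15 + 25 − 3 + 21 + 11 − 9 = 81, so its missing entry is 96 − 81 = 15.
Row 6: -5 + 14 + 29 + 15 + 14 + 16 − 12 = 71, so its missing entry is 96 − 71 = 25.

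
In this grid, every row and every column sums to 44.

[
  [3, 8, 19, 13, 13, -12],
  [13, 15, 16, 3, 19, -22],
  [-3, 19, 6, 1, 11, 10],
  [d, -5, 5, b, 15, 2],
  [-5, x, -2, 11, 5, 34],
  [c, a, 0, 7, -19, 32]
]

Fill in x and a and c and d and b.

Column 4 has 13 + 3 + 1 + 11 + 7 = 35; the blank must be 44 − 35 = 9.
Row 4 has -5 + 5 + 9 + 15 + 2 = 26; the blank must be 44 − 26 = 18.
Column 1 has 3 + 13 − 3 + 18 − 5 = 26; the blank must be 44 − 26 = 18.
Row 6 has 18 + 0 + 7 − 19 + 32 = 38; the blank must be 44 − 38 = 6.
Row 5 has -5 − 2 + 11 + 5 + 34 = 43; the blank must be 44 − 43 = 1.

x = 1, a = 6, c = 18, d = 18, b = 9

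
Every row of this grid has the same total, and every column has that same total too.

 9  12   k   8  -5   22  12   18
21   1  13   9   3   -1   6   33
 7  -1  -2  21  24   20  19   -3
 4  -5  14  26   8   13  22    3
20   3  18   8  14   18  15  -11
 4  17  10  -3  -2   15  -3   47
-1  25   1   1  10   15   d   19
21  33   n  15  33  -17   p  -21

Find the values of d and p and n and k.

Rows 2 and 3 both sum to 85, so that's the common total.
Row 7 has -1 + 25 + 1 + 1 + 10 + 15 + 19 = 70; the blank must be 85 − 70 = 15.
Row 1 has 9 + 12 + 8 − 5 + 22 + 12 + 18 = 76; the blank must be 85 − 76 = 9.
Column 7 has 12 + 6 + 19 + 22 + 15 − 3 + 15 = 86; the blank must be 85 − 86 = -1.
Row 8 has 21 + 33 + 15 + 33 − 17 − 1 − 21 = 63; the blank must be 85 − 63 = 22.

d = 15, p = -1, n = 22, k = 9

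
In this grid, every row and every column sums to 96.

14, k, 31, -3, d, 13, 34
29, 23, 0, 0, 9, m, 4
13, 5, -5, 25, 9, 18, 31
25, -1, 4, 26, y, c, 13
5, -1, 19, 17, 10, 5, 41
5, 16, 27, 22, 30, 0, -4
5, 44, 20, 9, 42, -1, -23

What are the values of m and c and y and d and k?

Column 2 has 23 + 5 − 1 − 1 + 16 + 44 = 86; the blank must be 96 − 86 = 10.
Row 1 has 14 + 10 + 31 − 3 + 13 + 34 = 99; the blank must be 96 − 99 = -3.
Column 5 has -3 + 9 + 9 + 10 + 30 + 42 = 97; the blank must be 96 − 97 = -1.
Row 2 has 29 + 23 + 0 + 0 + 9 + 4 = 65; the blank must be 96 − 65 = 31.
Row 4 has 25 − 1 + 4 + 26 − 1 + 13 = 66; the blank must be 96 − 66 = 30.

m = 31, c = 30, y = -1, d = -3, k = 10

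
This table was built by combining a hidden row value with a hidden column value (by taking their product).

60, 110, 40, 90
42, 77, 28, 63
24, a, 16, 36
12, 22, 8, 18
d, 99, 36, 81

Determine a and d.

Each row is a constant multiple of every other row — this is a multiplication table with the headers hidden.
Row 3 is 36/90 = 2/5 times row 1, so its entry in column 2 is 110 × 2/5 = 44.
Row 5 is 81/90 = 9/10 times row 1, so its entry in column 1 is 60 × 9/10 = 54.

a = 44, d = 54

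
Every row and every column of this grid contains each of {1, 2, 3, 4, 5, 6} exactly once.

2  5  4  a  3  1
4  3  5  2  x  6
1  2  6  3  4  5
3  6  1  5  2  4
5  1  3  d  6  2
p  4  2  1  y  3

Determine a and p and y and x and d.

a = 6, p = 6, y = 5, x = 1, d = 4

Cell (5,4): row 5 already has {1, 2, 3, 5, 6} → 4.
For row 1, column 4: row 1 already has {1, 2, 3, 4, 5}; that leaves 6.
Cell (2,5): row 2 already has {2, 3, 4, 5, 6} → 1.
At (row 6, col 5): column 5 already has {1, 2, 3, 4, 6}, so the value is 5.
At (row 6, col 1): row 6 already has {1, 2, 3, 4, 5}, so the value is 6.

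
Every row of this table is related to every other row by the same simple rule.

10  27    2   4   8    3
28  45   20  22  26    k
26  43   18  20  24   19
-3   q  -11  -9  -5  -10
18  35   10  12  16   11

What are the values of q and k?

q = 14, k = 21

The difference between any two rows is the same in every column — this is an addition table with the headers hidden.
Row 4 minus row 1 is -5 − 8 = -13, so its entry in column 2 is 27 + (-13) = 14.
Row 2 minus row 1 is 26 − 8 = 18, so its entry in column 6 is 3 + 18 = 21.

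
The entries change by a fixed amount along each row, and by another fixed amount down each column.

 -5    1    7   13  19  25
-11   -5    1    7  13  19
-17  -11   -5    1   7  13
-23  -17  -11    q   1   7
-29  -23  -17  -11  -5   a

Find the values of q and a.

q = -5, a = 1

Along each row the entries change by 6 per step; down each column they change by -6.
Row 4: from -23 at column 1, stepping by 6 to column 4 gives -5.
Row 5: from -29 at column 1, stepping by 6 to column 6 gives 1.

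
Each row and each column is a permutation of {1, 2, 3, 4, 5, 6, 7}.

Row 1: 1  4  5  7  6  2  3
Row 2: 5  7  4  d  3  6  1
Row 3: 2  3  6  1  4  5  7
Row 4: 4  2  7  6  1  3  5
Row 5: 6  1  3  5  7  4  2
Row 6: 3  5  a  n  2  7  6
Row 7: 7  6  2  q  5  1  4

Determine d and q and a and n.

At (row 7, col 4): row 7 already has {1, 2, 4, 5, 6, 7}, so the value is 3.
For row 2, column 4: row 2 already has {1, 3, 4, 5, 6, 7}; that leaves 2.
At (row 6, col 4): column 4 already has {1, 2, 3, 5, 6, 7}, so the value is 4.
For row 6, column 3: row 6 already has {2, 3, 4, 5, 6, 7}; that leaves 1.

d = 2, q = 3, a = 1, n = 4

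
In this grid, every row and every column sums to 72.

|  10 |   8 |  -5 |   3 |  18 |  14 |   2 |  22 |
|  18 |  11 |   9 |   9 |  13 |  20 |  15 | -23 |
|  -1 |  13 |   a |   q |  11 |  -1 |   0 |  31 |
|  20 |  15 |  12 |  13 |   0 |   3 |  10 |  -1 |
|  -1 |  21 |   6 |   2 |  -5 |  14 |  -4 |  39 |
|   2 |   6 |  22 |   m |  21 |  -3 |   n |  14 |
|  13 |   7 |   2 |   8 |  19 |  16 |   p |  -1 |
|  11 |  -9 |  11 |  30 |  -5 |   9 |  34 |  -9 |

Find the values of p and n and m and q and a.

p = 8, n = 7, m = 3, q = 4, a = 15

Column 3 has -5 + 9 + 12 + 6 + 22 + 2 + 11 = 57; the blank must be 72 − 57 = 15.
Row 3 has -1 + 13 + 15 + 11 − 1 + 0 + 31 = 68; the blank must be 72 − 68 = 4.
Column 4 has 3 + 9 + 4 + 13 + 2 + 8 + 30 = 69; the blank must be 72 − 69 = 3.
Row 6 has 2 + 6 + 22 + 3 + 21 − 3 + 14 = 65; the blank must be 72 − 65 = 7.
Row 7 has 13 + 7 + 2 + 8 + 19 + 16 − 1 = 64; the blank must be 72 − 64 = 8.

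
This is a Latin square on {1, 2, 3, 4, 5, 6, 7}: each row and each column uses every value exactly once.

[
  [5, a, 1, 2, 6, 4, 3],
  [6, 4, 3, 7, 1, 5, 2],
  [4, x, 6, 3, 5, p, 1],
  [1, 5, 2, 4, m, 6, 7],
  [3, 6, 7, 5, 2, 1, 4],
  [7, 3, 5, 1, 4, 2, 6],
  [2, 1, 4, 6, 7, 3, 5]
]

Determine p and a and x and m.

Cell (1,2): row 1 already has {1, 2, 3, 4, 5, 6} → 7.
At (row 3, col 6): column 6 already has {1, 2, 3, 4, 5, 6}, so the value is 7.
For row 3, column 2: row 3 already has {1, 3, 4, 5, 6, 7}; that leaves 2.
For row 4, column 5: row 4 already has {1, 2, 4, 5, 6, 7}; that leaves 3.

p = 7, a = 7, x = 2, m = 3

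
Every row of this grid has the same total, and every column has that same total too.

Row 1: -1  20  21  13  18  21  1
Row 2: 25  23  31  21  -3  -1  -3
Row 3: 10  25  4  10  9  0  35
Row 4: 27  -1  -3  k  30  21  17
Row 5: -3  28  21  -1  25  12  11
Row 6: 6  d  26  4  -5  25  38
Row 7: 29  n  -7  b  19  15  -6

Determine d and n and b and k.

Rows 1 and 2 both sum to 93, so that's the common total.
The known cells in row 4 total 91, leaving 93 − 91 = 2 for the blank.
The known cells in column 4 total 49, leaving 93 − 49 = 44 for the blank.
The known cells in row 7 total 94, leaving 93 − 94 = -1 for the blank.
The known cells in row 6 total 94, leaving 93 − 94 = -1 for the blank.

d = -1, n = -1, b = 44, k = 2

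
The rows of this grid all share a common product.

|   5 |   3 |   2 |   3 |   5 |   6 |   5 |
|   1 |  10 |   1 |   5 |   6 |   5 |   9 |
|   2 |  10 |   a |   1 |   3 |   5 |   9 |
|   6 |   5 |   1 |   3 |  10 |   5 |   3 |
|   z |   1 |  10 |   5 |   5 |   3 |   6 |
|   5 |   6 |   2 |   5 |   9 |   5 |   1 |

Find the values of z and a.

z = 3, a = 5

Rows 4 and 6 each multiply to 13500, so every row has product 13500.
Row 5: 1×10×5×5×3×6 = 4500, so the missing entry is 13500 ÷ 4500 = 3.
Row 3: 2×10×1×3×5×9 = 2700, so the missing entry is 13500 ÷ 2700 = 5.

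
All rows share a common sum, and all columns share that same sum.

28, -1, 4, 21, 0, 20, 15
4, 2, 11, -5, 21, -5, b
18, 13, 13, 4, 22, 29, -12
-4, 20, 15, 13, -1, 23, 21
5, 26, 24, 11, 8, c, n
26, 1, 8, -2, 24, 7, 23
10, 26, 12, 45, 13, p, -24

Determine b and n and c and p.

b = 59, n = 5, c = 8, p = 5

Rows 1 and 3 both sum to 87, so that's the common total.
Row 2: 4 + 2 + 11 − 5 + 21 − 5 = 28, so its missing entry is 87 − 28 = 59.
Column 7: 15 + 59 − 12 + 21 + 23 − 24 = 82, so its missing entry is 87 − 82 = 5.
Row 5: 5 + 26 + 24 + 11 + 8 + 5 = 79, so its missing entry is 87 − 79 = 8.
Row 7: 10 + 26 + 12 + 45 + 13 − 24 = 82, so its missing entry is 87 − 82 = 5.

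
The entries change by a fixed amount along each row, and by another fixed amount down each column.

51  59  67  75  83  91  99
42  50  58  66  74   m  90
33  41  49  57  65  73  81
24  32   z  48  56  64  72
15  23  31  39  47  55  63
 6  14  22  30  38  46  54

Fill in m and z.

Along each row the entries change by 8 per step; down each column they change by -9.
Row 2: from 42 at column 1, stepping by 8 to column 6 gives 82.
Row 4: from 24 at column 1, stepping by 8 to column 3 gives 40.

m = 82, z = 40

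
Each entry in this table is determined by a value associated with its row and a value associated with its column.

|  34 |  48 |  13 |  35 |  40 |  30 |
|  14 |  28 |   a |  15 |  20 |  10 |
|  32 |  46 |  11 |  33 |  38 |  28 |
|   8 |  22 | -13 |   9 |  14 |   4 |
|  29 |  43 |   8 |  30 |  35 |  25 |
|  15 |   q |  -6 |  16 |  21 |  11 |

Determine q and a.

The difference between any two rows is the same in every column — this is an addition table with the headers hidden.
Row 6 minus row 1 is 11 − 30 = -19, so its entry in column 2 is 48 + (-19) = 29.
Row 2 minus row 1 is 10 − 30 = -20, so its entry in column 3 is 13 + (-20) = -7.

q = 29, a = -7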